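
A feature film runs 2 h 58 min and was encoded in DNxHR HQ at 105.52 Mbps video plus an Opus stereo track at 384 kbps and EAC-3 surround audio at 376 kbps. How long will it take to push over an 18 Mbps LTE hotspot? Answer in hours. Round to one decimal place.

17.5 hours

2 h 58 min = 178 min = 10680 s
Audio total: 384 + 376 = 760 kbps = 0.760 Mbps.
Total bitrate: 106.280 Mbps.
File: 106.280 Mbps × 10680 s = 1135070.4 Mb.
At 18 Mbps: 1135070.4 / 18 = 63059.5 s ≈ 17.5 hours.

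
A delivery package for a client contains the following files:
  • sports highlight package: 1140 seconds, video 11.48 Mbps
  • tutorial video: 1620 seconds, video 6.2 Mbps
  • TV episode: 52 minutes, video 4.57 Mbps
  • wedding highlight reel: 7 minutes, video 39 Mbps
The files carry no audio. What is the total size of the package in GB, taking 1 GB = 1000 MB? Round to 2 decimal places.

6.72 GB

sports highlight package: 11.480 Mbps × 1140 s = 13087.2 Mb
tutorial video: 6.200 Mbps × 1620 s = 10044.0 Mb
TV episode: 4.570 Mbps × 3120 s = 14258.4 Mb
wedding highlight reel: 39.000 Mbps × 420 s = 16380.0 Mb
Total: 53769.6 Mb = 6721.2 MB.
= 6.721 GB.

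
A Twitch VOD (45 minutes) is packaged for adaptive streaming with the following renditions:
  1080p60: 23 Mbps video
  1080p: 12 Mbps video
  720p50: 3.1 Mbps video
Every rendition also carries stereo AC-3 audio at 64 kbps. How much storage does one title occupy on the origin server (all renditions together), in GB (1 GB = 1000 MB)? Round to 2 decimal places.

45 min = 2700 s
Audio: 64 kbps = 0.064 Mbps.
Sum of rendition bitrates: (23+0.064) + (12+0.064) + (3.1+0.064) = 38.292 Mbps.
× 2700 s = 103,388 Mb = 12,924 MB = 12.92 GB.

12.92 GB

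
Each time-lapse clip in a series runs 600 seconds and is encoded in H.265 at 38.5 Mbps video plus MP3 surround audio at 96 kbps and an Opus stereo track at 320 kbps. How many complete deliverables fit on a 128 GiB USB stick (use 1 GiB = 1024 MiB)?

47

Audio total: 96 + 320 = 416 kbps = 0.416 Mbps.
Total bitrate: 38.916 Mbps.
Per item: 38.916 Mbps × 600 s = 23,350 Mb = 2,919 MB.
Capacity: 128 GiB = 1,099,512 Mb; 47.09 items → 47 complete.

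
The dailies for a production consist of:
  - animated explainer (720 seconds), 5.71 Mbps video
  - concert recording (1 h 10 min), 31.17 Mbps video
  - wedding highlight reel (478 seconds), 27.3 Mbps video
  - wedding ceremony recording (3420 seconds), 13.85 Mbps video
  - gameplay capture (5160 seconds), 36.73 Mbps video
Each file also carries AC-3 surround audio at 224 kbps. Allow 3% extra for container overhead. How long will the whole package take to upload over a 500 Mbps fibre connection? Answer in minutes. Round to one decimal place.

Audio: 224 kbps = 0.224 Mbps.
animated explainer: 5.934 Mbps × 720 s × 1.03 = 4400.7 Mb
concert recording: 31.394 Mbps × 4200 s × 1.03 = 135810.4 Mb
wedding highlight reel: 27.524 Mbps × 478 s × 1.03 = 13551.2 Mb
wedding ceremony recording: 14.074 Mbps × 3420 s × 1.03 = 49577.1 Mb
gameplay capture: 36.954 Mbps × 5160 s × 1.03 = 196403.1 Mb
Total: 399742.5 Mb = 49967.8 MB.
At 500 Mbps: 399742.5 / 500 = 799 s ≈ 13.3 minutes.

13.3 minutes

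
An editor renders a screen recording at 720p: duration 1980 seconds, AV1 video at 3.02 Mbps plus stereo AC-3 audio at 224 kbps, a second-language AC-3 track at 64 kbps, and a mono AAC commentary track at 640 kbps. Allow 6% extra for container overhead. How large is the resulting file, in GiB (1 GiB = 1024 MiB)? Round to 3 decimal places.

Audio total: 224 + 64 + 640 = 928 kbps = 0.928 Mbps.
Total bitrate: 3.02 + 0.928 = 3.948 Mbps.
Stream data: 3.948 Mbps × 1980 s = 7817.0 Mb.
With 6% container overhead: ×1.06.
8,286 Mb = 1,035,757,800 bytes ÷ 1,073,741,824 = 0.9646 GiB.

0.965 GiB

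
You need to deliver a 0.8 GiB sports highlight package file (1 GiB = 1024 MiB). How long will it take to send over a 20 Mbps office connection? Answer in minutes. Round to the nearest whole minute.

6 minutes

File: 0.8 GiB = 6871.9 Mb.
At 20 Mbps: 6871.9 / 20 = 343.6 s ≈ 5.73 minutes.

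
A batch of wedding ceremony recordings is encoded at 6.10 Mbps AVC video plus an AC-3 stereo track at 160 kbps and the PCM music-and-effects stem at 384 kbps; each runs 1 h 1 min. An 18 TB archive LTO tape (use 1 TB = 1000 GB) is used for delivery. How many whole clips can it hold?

1 h 1 min = 61 min = 3660 s
Audio total: 160 + 384 = 544 kbps = 0.544 Mbps.
Total bitrate: 6.644 Mbps.
Per item: 6.644 Mbps × 3660 s = 24,317 Mb = 3,040 MB.
Capacity: 18 TB = 144,000,000 Mb; 5921.77 items → 5921 complete.

5921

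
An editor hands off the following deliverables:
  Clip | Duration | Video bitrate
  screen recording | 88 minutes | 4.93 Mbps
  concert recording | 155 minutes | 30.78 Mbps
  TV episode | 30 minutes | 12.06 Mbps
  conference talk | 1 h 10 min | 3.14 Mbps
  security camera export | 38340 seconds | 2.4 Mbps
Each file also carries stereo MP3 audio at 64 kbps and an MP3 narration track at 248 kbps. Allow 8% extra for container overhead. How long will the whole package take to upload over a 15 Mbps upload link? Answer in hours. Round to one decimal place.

9.2 hours

Audio total: 64 + 248 = 312 kbps = 0.312 Mbps.
screen recording: 5.242 Mbps × 5280 s × 1.08 = 29892.0 Mb
concert recording: 31.092 Mbps × 9300 s × 1.08 = 312288.0 Mb
TV episode: 12.372 Mbps × 1800 s × 1.08 = 24051.2 Mb
conference talk: 3.452 Mbps × 4200 s × 1.08 = 15658.3 Mb
security camera export: 2.712 Mbps × 38340 s × 1.08 = 112296.3 Mb
Total: 494185.8 Mb = 61773.2 MB.
At 15 Mbps: 494185.8 / 15 = 32946 s ≈ 9.15 hours.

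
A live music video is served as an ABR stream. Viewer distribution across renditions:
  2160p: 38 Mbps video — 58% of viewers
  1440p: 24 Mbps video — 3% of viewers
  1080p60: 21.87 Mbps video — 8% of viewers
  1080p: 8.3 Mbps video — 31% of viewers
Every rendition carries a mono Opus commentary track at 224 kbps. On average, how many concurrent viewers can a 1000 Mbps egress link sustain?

Audio: 224 kbps = 0.224 Mbps.
Average per-viewer bitrate: 0.58×38.224 + 0.03×24.224 + 0.08×22.094 + 0.31×8.524 = 27.307 Mbps.
1000 Mbps = 1,000 Mbps; 1,000 / 27.307 = 36.62 → 36.

36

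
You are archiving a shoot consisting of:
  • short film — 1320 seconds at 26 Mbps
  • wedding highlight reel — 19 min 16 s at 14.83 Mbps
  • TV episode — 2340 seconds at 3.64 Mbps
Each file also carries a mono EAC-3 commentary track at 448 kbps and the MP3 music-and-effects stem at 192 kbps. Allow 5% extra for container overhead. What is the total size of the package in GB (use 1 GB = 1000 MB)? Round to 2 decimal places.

8.28 GB

Audio total: 448 + 192 = 640 kbps = 0.640 Mbps.
short film: 26.640 Mbps × 1320 s × 1.05 = 36923.0 Mb
wedding highlight reel: 15.470 Mbps × 1156 s × 1.05 = 18777.5 Mb
TV episode: 4.280 Mbps × 2340 s × 1.05 = 10516.0 Mb
Total: 66216.5 Mb = 8277.1 MB.
= 8.277 GB.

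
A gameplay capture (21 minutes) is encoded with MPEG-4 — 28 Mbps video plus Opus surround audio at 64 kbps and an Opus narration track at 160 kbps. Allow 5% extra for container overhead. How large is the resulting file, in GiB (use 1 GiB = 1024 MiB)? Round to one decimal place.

4.3 GiB

21 min = 1260 s
Audio total: 64 + 160 = 224 kbps = 0.224 Mbps.
Total bitrate: 28 + 0.224 = 28.224 Mbps.
Stream data: 28.224 Mbps × 1260 s = 35562.2 Mb.
With 5% container overhead: ×1.05.
37,340 Mb = 4,667,544,000 bytes ÷ 1,073,741,824 = 4.347 GiB.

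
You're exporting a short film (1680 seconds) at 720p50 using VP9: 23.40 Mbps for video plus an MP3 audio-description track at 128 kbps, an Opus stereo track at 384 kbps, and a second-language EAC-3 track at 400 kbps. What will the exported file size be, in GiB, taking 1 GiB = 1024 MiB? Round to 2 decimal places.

Audio total: 128 + 384 + 400 = 912 kbps = 0.912 Mbps.
Total bitrate: 23.40 + 0.912 = 24.312 Mbps.
Stream data: 24.312 Mbps × 1680 s = 40844.2 Mb.
40,844 Mb = 5,105,520,000 bytes ÷ 1,073,741,824 = 4.755 GiB.

4.75 GiB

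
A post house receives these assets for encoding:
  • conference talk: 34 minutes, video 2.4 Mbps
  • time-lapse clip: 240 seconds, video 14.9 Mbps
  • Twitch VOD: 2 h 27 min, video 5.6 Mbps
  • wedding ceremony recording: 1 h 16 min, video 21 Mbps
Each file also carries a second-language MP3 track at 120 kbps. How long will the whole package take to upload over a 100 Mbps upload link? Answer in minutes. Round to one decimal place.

Audio: 120 kbps = 0.120 Mbps.
conference talk: 2.520 Mbps × 2040 s = 5140.8 Mb
time-lapse clip: 15.020 Mbps × 240 s = 3604.8 Mb
Twitch VOD: 5.720 Mbps × 8820 s = 50450.4 Mb
wedding ceremony recording: 21.120 Mbps × 4560 s = 96307.2 Mb
Total: 155503.2 Mb = 19437.9 MB.
At 100 Mbps: 155503.2 / 100 = 1555 s ≈ 25.9 minutes.

25.9 minutes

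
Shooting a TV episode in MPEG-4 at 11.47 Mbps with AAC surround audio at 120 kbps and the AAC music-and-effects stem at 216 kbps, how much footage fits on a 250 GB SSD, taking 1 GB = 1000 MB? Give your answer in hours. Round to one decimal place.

47.1 hours

Audio total: 120 + 216 = 336 kbps = 0.336 Mbps.
Total bitrate: 11.47 + 0.336 = 11.806 Mbps.
Capacity: 250 GB = 2,000,000 Mb.
Recording time: 2,000,000 / 11.806 = 169,405 s ≈ 47.1 hours.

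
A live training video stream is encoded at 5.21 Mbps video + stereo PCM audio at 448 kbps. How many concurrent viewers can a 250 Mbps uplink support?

44

Audio: 448 kbps = 0.448 Mbps.
Per-viewer media rate: 5.658 Mbps.
250 Mbps = 250.0 Mbps; 250.0 / 5.658 = 44.19 → 44 viewers.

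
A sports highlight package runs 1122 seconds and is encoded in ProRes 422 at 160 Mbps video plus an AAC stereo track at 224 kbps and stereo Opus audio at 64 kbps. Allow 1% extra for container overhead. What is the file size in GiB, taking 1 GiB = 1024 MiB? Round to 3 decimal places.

21.146 GiB

Audio total: 224 + 64 = 288 kbps = 0.288 Mbps.
Total bitrate: 160 + 0.288 = 160.288 Mbps.
Stream data: 160.288 Mbps × 1122 s = 179843.1 Mb.
With 1% container overhead: ×1.01.
181,642 Mb = 22,705,195,920 bytes ÷ 1,073,741,824 = 21.15 GiB.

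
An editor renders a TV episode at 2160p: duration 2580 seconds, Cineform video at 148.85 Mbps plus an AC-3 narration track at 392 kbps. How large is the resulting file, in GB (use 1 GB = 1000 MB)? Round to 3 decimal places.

Audio: 392 kbps = 0.392 Mbps.
Total bitrate: 148.85 + 0.392 = 149.242 Mbps.
Stream data: 149.242 Mbps × 2580 s = 385044.4 Mb.
385,044 Mb ÷ 8 = 48,131 MB → 48.13 GB.

48.131 GB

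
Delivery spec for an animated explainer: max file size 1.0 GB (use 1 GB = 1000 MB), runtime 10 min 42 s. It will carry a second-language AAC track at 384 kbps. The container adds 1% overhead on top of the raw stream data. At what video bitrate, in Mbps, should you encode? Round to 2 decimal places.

Budget: 1.0 GB = 8000.0 Mb.
Stream payload after overhead: 8000.0 / 1.01 = 7920.8 Mb.
10 min 42 s = 642 s
Total bitrate budget: 7920.8 Mb / 642 s = 12.338 Mbps.
Audio: 384 kbps = 0.384 Mbps.
Video: 12.338 − 0.384 = 11.954 Mbps.

11.95 Mbps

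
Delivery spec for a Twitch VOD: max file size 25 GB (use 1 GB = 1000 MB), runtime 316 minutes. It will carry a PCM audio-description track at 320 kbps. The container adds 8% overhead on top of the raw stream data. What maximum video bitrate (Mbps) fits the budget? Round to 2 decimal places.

Budget: 25 GB = 200000.0 Mb.
Stream payload after overhead: 200000.0 / 1.08 = 185185.2 Mb.
316 min = 18960 s
Total bitrate budget: 185185.2 Mb / 18960 s = 9.767 Mbps.
Audio: 320 kbps = 0.320 Mbps.
Video: 9.767 − 0.320 = 9.447 Mbps.

9.45 Mbps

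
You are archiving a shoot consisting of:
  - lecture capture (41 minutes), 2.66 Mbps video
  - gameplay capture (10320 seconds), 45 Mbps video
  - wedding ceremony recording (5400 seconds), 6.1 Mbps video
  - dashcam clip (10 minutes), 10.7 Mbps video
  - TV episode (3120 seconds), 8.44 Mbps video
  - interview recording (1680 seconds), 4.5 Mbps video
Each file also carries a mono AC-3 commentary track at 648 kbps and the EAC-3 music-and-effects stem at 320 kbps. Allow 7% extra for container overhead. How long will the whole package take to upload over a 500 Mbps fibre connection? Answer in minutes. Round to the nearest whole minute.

Audio total: 648 + 320 = 968 kbps = 0.968 Mbps.
lecture capture: 3.628 Mbps × 2460 s × 1.07 = 9549.6 Mb
gameplay capture: 45.968 Mbps × 10320 s × 1.07 = 507597.0 Mb
wedding ceremony recording: 7.068 Mbps × 5400 s × 1.07 = 40838.9 Mb
dashcam clip: 11.668 Mbps × 600 s × 1.07 = 7490.9 Mb
TV episode: 9.408 Mbps × 3120 s × 1.07 = 31407.7 Mb
interview recording: 5.468 Mbps × 1680 s × 1.07 = 9829.3 Mb
Total: 606713.4 Mb = 75839.2 MB.
At 500 Mbps: 606713.4 / 500 = 1213 s ≈ 20.2 minutes.

20 minutes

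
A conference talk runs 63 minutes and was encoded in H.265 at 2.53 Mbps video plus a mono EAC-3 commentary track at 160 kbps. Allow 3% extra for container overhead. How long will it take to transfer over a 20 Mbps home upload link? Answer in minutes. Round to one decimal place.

63 min = 3780 s
Audio: 160 kbps = 0.160 Mbps.
Total bitrate: 2.690 Mbps.
File: 2.690 Mbps × 3780 s = 10168.2 Mb.
With 3% container overhead: ×1.03. → 10473.2 Mb.
At 20 Mbps: 10473.2 / 20 = 523.7 s ≈ 8.73 minutes.

8.7 minutes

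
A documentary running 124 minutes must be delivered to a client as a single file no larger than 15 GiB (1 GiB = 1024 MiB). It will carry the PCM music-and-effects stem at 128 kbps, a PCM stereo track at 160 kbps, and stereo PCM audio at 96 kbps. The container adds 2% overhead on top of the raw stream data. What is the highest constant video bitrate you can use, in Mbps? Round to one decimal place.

16.6 Mbps

Budget: 15 GiB = 128849.0 Mb.
Stream payload after overhead: 128849.0 / 1.02 = 126322.6 Mb.
124 min = 7440 s
Total bitrate budget: 126322.6 Mb / 7440 s = 16.979 Mbps.
Audio total: 128 + 160 + 96 = 384 kbps = 0.384 Mbps.
Video: 16.979 − 0.384 = 16.595 Mbps.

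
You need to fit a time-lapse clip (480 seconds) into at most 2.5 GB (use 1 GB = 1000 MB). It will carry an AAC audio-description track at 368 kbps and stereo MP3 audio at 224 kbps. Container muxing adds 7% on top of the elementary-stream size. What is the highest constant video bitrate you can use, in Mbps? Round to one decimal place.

Budget: 2.5 GB = 20000.0 Mb.
Stream payload after overhead: 20000.0 / 1.07 = 18691.6 Mb.
Total bitrate budget: 18691.6 Mb / 480 s = 38.941 Mbps.
Audio total: 368 + 224 = 592 kbps = 0.592 Mbps.
Video: 38.941 − 0.592 = 38.349 Mbps.

38.3 Mbps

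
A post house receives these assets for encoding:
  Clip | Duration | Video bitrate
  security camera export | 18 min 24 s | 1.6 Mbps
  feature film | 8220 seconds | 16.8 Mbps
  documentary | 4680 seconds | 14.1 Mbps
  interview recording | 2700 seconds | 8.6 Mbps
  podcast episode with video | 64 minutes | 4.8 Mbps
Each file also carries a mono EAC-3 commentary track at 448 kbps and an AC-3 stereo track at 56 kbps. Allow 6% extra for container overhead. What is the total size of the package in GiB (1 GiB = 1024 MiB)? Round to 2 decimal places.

31.82 GiB

Audio total: 448 + 56 = 504 kbps = 0.504 Mbps.
security camera export: 2.104 Mbps × 1104 s × 1.06 = 2462.2 Mb
feature film: 17.304 Mbps × 8220 s × 1.06 = 150773.2 Mb
documentary: 14.604 Mbps × 4680 s × 1.06 = 72447.5 Mb
interview recording: 9.104 Mbps × 2700 s × 1.06 = 26055.6 Mb
podcast episode with video: 5.304 Mbps × 3840 s × 1.06 = 21589.4 Mb
Total: 273328.0 Mb = 34166.0 MB.
= 31.82 GiB.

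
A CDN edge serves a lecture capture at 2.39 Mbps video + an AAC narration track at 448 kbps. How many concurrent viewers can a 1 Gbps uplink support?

352

Audio: 448 kbps = 0.448 Mbps.
Per-viewer media rate: 2.838 Mbps.
1 Gbps = 1,000 Mbps; 1,000 / 2.838 = 352.36 → 352 viewers.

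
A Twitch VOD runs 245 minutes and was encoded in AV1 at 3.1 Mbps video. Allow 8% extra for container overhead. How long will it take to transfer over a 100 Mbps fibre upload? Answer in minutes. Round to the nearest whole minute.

8 minutes

245 min = 14700 s
File: 3.100 Mbps × 14700 s = 45570.0 Mb.
With 8% container overhead: ×1.08. → 49215.6 Mb.
At 100 Mbps: 49215.6 / 100 = 492.2 s ≈ 8.2 minutes.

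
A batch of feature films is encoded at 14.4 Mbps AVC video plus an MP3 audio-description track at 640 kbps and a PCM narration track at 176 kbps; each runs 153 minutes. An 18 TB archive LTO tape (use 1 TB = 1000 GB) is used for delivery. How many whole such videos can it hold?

153 min = 9180 s
Audio total: 640 + 176 = 816 kbps = 0.816 Mbps.
Total bitrate: 15.216 Mbps.
Per item: 15.216 Mbps × 9180 s = 139,683 Mb = 17,460 MB.
Capacity: 18 TB = 144,000,000 Mb; 1030.91 items → 1030 complete.

1030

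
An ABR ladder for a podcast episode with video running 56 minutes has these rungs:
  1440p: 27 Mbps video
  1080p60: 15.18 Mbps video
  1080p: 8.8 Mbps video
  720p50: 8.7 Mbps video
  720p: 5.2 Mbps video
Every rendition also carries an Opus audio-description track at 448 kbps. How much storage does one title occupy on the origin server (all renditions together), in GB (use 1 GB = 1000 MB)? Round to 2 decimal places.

56 min = 3360 s
Audio: 448 kbps = 0.448 Mbps.
Sum of rendition bitrates: (27+0.448) + (15.18+0.448) + (8.8+0.448) + (8.7+0.448) + (5.2+0.448) = 67.120 Mbps.
× 3360 s = 225,523 Mb = 28,190 MB = 28.19 GB.

28.19 GB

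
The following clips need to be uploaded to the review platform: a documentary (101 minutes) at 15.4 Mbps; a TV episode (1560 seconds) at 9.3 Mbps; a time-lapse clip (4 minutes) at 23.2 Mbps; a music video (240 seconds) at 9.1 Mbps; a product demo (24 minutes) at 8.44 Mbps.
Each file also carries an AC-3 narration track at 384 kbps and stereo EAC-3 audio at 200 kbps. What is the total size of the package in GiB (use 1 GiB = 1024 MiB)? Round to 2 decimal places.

Audio total: 384 + 200 = 584 kbps = 0.584 Mbps.
documentary: 15.984 Mbps × 6060 s = 96863.0 Mb
TV episode: 9.884 Mbps × 1560 s = 15419.0 Mb
time-lapse clip: 23.784 Mbps × 240 s = 5708.2 Mb
music video: 9.684 Mbps × 240 s = 2324.2 Mb
product demo: 9.024 Mbps × 1440 s = 12994.6 Mb
Total: 133309.0 Mb = 16663.6 MB.
= 15.52 GiB.

15.52 GiB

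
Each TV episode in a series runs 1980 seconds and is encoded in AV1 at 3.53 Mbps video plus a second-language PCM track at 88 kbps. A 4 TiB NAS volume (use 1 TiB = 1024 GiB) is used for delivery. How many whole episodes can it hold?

Audio: 88 kbps = 0.088 Mbps.
Total bitrate: 3.618 Mbps.
Per item: 3.618 Mbps × 1980 s = 7,164 Mb = 895.5 MB.
Capacity: 4 TiB = 35,184,372 Mb; 4911.52 items → 4911 complete.

4911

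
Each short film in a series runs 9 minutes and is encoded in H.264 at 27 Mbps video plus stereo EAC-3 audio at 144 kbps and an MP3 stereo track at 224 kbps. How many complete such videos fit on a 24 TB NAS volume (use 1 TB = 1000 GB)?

12991

9 min = 540 s
Audio total: 144 + 224 = 368 kbps = 0.368 Mbps.
Total bitrate: 27.368 Mbps.
Per item: 27.368 Mbps × 540 s = 14,779 Mb = 1,847 MB.
Capacity: 24 TB = 192,000,000 Mb; 12991.65 items → 12991 complete.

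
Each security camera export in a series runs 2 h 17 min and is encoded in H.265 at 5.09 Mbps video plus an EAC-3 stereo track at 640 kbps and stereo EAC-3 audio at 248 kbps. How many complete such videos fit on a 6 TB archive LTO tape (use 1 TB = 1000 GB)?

976

2 h 17 min = 137 min = 8220 s
Audio total: 640 + 248 = 888 kbps = 0.888 Mbps.
Total bitrate: 5.978 Mbps.
Per item: 5.978 Mbps × 8220 s = 49,139 Mb = 6,142 MB.
Capacity: 6 TB = 48,000,000 Mb; 976.82 items → 976 complete.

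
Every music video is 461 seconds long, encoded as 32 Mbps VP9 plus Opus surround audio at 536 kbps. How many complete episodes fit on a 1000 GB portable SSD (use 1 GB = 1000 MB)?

Audio: 536 kbps = 0.536 Mbps.
Total bitrate: 32.536 Mbps.
Per item: 32.536 Mbps × 461 s = 14,999 Mb = 1,875 MB.
Capacity: 1000 GB = 8,000,000 Mb; 533.37 items → 533 complete.

533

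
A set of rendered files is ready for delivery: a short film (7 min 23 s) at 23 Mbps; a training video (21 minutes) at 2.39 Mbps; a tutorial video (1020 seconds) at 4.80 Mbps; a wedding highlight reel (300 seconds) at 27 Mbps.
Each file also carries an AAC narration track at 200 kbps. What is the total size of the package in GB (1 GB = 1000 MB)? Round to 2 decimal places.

3.35 GB

Audio: 200 kbps = 0.200 Mbps.
short film: 23.200 Mbps × 443 s = 10277.6 Mb
training video: 2.590 Mbps × 1260 s = 3263.4 Mb
tutorial video: 5.000 Mbps × 1020 s = 5100.0 Mb
wedding highlight reel: 27.200 Mbps × 300 s = 8160.0 Mb
Total: 26801.0 Mb = 3350.1 MB.
= 3.350 GB.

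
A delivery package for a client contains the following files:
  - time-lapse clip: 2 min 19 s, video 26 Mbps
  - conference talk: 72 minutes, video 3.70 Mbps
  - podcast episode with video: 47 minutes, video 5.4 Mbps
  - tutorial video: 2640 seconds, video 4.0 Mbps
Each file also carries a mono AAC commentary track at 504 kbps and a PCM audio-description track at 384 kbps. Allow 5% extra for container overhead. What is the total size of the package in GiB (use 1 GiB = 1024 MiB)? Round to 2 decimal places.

Audio total: 504 + 384 = 888 kbps = 0.888 Mbps.
time-lapse clip: 26.888 Mbps × 139 s × 1.05 = 3924.3 Mb
conference talk: 4.588 Mbps × 4320 s × 1.05 = 20811.2 Mb
podcast episode with video: 6.288 Mbps × 2820 s × 1.05 = 18618.8 Mb
tutorial video: 4.888 Mbps × 2640 s × 1.05 = 13549.5 Mb
Total: 56903.8 Mb = 7113.0 MB.
= 6.624 GiB.

6.62 GiB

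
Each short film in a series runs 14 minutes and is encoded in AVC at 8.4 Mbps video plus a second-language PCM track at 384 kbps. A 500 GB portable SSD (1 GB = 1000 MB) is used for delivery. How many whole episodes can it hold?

542

14 min = 840 s
Audio: 384 kbps = 0.384 Mbps.
Total bitrate: 8.784 Mbps.
Per item: 8.784 Mbps × 840 s = 7,379 Mb = 922.3 MB.
Capacity: 500 GB = 4,000,000 Mb; 542.11 items → 542 complete.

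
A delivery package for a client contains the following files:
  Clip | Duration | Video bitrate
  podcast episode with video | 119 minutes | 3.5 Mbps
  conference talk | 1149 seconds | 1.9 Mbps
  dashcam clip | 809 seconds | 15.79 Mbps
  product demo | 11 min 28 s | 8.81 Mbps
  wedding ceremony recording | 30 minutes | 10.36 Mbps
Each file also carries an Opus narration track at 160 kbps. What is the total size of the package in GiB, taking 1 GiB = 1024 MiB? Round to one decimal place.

7.7 GiB

Audio: 160 kbps = 0.160 Mbps.
podcast episode with video: 3.660 Mbps × 7140 s = 26132.4 Mb
conference talk: 2.060 Mbps × 1149 s = 2366.9 Mb
dashcam clip: 15.950 Mbps × 809 s = 12903.5 Mb
product demo: 8.970 Mbps × 688 s = 6171.4 Mb
wedding ceremony recording: 10.520 Mbps × 1800 s = 18936.0 Mb
Total: 66510.2 Mb = 8313.8 MB.
= 7.743 GiB.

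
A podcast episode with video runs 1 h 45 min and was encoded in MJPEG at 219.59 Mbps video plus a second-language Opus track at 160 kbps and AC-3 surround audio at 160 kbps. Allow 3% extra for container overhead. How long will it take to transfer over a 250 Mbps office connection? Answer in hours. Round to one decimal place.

1.6 hours

1 h 45 min = 105 min = 6300 s
Audio total: 160 + 160 = 320 kbps = 0.320 Mbps.
Total bitrate: 219.910 Mbps.
File: 219.910 Mbps × 6300 s = 1385433.0 Mb.
With 3% container overhead: ×1.03. → 1426996.0 Mb.
At 250 Mbps: 1426996.0 / 250 = 5708.0 s ≈ 1.59 hours.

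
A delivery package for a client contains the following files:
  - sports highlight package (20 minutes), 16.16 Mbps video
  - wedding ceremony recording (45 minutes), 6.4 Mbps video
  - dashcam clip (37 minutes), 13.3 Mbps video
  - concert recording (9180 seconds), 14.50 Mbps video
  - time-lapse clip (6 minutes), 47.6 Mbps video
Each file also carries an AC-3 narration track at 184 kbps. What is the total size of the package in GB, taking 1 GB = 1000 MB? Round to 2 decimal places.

Audio: 184 kbps = 0.184 Mbps.
sports highlight package: 16.344 Mbps × 1200 s = 19612.8 Mb
wedding ceremony recording: 6.584 Mbps × 2700 s = 17776.8 Mb
dashcam clip: 13.484 Mbps × 2220 s = 29934.5 Mb
concert recording: 14.684 Mbps × 9180 s = 134799.1 Mb
time-lapse clip: 47.784 Mbps × 360 s = 17202.2 Mb
Total: 219325.4 Mb = 27415.7 MB.
= 27.42 GB.

27.42 GB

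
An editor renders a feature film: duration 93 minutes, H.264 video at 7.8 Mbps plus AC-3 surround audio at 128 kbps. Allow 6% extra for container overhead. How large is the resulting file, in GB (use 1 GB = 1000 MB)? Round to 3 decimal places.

5.862 GB

93 min = 5580 s
Audio: 128 kbps = 0.128 Mbps.
Total bitrate: 7.8 + 0.128 = 7.928 Mbps.
Stream data: 7.928 Mbps × 5580 s = 44238.2 Mb.
With 6% container overhead: ×1.06.
46,893 Mb ÷ 8 = 5,862 MB → 5.862 GB.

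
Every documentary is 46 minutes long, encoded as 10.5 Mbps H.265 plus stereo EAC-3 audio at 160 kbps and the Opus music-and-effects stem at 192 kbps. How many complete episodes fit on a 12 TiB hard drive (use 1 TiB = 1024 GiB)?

46 min = 2760 s
Audio total: 160 + 192 = 352 kbps = 0.352 Mbps.
Total bitrate: 10.852 Mbps.
Per item: 10.852 Mbps × 2760 s = 29,952 Mb = 3,744 MB.
Capacity: 12 TiB = 105,553,116 Mb; 3524.13 items → 3524 complete.

3524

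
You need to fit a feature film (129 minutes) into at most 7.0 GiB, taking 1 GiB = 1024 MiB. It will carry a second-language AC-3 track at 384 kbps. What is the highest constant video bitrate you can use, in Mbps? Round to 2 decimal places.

Budget: 7.0 GiB = 60129.5 Mb.
129 min = 7740 s
Total bitrate budget: 60129.5 Mb / 7740 s = 7.769 Mbps.
Audio: 384 kbps = 0.384 Mbps.
Video: 7.769 − 0.384 = 7.385 Mbps.

7.38 Mbps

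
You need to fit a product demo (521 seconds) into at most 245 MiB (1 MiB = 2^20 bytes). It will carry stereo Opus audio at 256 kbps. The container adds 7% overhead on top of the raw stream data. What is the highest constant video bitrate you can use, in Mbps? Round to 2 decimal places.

3.43 Mbps

Budget: 245 MiB = 2055.2 Mb.
Stream payload after overhead: 2055.2 / 1.07 = 1920.8 Mb.
Total bitrate budget: 1920.8 Mb / 521 s = 3.687 Mbps.
Audio: 256 kbps = 0.256 Mbps.
Video: 3.687 − 0.256 = 3.431 Mbps.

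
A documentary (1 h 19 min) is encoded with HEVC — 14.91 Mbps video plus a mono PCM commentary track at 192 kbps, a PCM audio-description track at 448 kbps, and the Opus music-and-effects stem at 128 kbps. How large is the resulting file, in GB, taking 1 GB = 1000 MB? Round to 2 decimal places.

1 h 19 min = 79 min = 4740 s
Audio total: 192 + 448 + 128 = 768 kbps = 0.768 Mbps.
Total bitrate: 14.91 + 0.768 = 15.678 Mbps.
Stream data: 15.678 Mbps × 4740 s = 74313.7 Mb.
74,314 Mb ÷ 8 = 9,289 MB → 9.289 GB.

9.29 GB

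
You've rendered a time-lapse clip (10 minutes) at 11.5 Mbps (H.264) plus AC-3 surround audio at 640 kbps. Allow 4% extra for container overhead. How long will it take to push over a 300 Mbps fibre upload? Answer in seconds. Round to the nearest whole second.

25 seconds

10 min = 600 s
Audio: 640 kbps = 0.640 Mbps.
Total bitrate: 12.140 Mbps.
File: 12.140 Mbps × 600 s = 7284.0 Mb.
With 4% container overhead: ×1.04. → 7575.4 Mb.
At 300 Mbps: 7575.4 / 300 = 25.3 s ≈ 25.3 seconds.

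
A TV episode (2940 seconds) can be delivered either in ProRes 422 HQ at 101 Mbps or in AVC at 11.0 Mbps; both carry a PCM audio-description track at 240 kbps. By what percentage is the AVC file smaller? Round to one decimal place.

Audio: 240 kbps = 0.240 Mbps.
ProRes 422 HQ: 101.240 Mbps × 2940 s = 297645.6 Mb = 37.206 GB.
AVC: 11.240 Mbps × 2940 s = 33045.6 Mb = 4.131 GB.
Reduction: (1 − 4.131/37.206) × 100 = 88.90%.

88.9%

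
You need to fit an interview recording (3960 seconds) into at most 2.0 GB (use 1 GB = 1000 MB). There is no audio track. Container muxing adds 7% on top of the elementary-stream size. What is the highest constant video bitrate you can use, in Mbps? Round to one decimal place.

3.8 Mbps

Budget: 2.0 GB = 16000.0 Mb.
Stream payload after overhead: 16000.0 / 1.07 = 14953.3 Mb.
Total bitrate budget: 14953.3 Mb / 3960 s = 3.776 Mbps.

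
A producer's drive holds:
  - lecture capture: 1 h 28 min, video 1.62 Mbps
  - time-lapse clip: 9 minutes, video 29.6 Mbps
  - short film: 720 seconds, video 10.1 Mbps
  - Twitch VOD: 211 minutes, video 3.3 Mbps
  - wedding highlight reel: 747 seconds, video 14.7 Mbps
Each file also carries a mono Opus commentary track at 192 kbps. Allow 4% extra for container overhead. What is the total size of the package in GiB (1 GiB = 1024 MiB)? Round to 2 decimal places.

Audio: 192 kbps = 0.192 Mbps.
lecture capture: 1.812 Mbps × 5280 s × 1.04 = 9950.1 Mb
time-lapse clip: 29.792 Mbps × 540 s × 1.04 = 16731.2 Mb
short film: 10.292 Mbps × 720 s × 1.04 = 7706.6 Mb
Twitch VOD: 3.492 Mbps × 12660 s × 1.04 = 45977.1 Mb
wedding highlight reel: 14.892 Mbps × 747 s × 1.04 = 11569.3 Mb
Total: 91934.3 Mb = 11491.8 MB.
= 10.70 GiB.

10.70 GiB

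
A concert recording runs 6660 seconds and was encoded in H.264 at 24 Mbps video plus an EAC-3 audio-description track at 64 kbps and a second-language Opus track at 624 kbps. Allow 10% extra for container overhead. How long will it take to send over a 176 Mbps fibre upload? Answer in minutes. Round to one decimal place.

17.1 minutes

Audio total: 64 + 624 = 688 kbps = 0.688 Mbps.
Total bitrate: 24.688 Mbps.
File: 24.688 Mbps × 6660 s = 164422.1 Mb.
With 10% container overhead: ×1.10. → 180864.3 Mb.
At 176 Mbps: 180864.3 / 176 = 1027.6 s ≈ 17.1 minutes.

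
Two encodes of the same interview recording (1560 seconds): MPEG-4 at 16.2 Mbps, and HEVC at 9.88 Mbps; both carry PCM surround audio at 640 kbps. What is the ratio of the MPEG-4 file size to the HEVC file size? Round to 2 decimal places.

Audio: 640 kbps = 0.640 Mbps.
MPEG-4: 16.840 Mbps × 1560 s = 26270.4 Mb = 3.284 GB.
HEVC: 10.520 Mbps × 1560 s = 16411.2 Mb = 2.051 GB.
Ratio: 3.284 / 2.051 = 1.601.

1.60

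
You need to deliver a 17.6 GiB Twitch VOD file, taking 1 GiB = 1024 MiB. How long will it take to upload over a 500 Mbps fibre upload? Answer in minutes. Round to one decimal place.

File: 17.6 GiB = 151182.8 Mb.
At 500 Mbps: 151182.8 / 500 = 302.4 s ≈ 5.04 minutes.

5.0 minutes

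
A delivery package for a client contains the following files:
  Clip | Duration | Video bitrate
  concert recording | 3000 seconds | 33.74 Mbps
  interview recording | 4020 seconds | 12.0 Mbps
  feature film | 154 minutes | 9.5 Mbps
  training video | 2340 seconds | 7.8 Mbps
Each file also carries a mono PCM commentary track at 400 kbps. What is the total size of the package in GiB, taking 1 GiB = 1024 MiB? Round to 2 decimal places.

Audio: 400 kbps = 0.400 Mbps.
concert recording: 34.140 Mbps × 3000 s = 102420.0 Mb
interview recording: 12.400 Mbps × 4020 s = 49848.0 Mb
feature film: 9.900 Mbps × 9240 s = 91476.0 Mb
training video: 8.200 Mbps × 2340 s = 19188.0 Mb
Total: 262932.0 Mb = 32866.5 MB.
= 30.61 GiB.

30.61 GiB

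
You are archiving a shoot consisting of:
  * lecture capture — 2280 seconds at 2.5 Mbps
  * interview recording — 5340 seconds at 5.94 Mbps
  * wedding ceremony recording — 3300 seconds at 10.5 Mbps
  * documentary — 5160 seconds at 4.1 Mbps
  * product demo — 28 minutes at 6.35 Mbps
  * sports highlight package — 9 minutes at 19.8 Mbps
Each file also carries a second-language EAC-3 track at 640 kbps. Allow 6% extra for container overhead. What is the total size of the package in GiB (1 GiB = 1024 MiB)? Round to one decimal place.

15.6 GiB

Audio: 640 kbps = 0.640 Mbps.
lecture capture: 3.140 Mbps × 2280 s × 1.06 = 7588.8 Mb
interview recording: 6.580 Mbps × 5340 s × 1.06 = 37245.4 Mb
wedding ceremony recording: 11.140 Mbps × 3300 s × 1.06 = 38967.7 Mb
documentary: 4.740 Mbps × 5160 s × 1.06 = 25925.9 Mb
product demo: 6.990 Mbps × 1680 s × 1.06 = 12447.8 Mb
sports highlight package: 20.440 Mbps × 540 s × 1.06 = 11699.9 Mb
Total: 133875.5 Mb = 16734.4 MB.
= 15.59 GiB.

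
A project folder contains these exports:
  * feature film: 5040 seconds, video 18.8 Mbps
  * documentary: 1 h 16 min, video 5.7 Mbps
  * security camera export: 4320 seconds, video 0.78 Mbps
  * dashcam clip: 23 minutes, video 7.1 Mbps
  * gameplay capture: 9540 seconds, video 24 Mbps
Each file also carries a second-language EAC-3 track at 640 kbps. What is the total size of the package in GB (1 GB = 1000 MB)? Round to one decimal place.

47.3 GB

Audio: 640 kbps = 0.640 Mbps.
feature film: 19.440 Mbps × 5040 s = 97977.6 Mb
documentary: 6.340 Mbps × 4560 s = 28910.4 Mb
security camera export: 1.420 Mbps × 4320 s = 6134.4 Mb
dashcam clip: 7.740 Mbps × 1380 s = 10681.2 Mb
gameplay capture: 24.640 Mbps × 9540 s = 235065.6 Mb
Total: 378769.2 Mb = 47346.2 MB.
= 47.35 GB.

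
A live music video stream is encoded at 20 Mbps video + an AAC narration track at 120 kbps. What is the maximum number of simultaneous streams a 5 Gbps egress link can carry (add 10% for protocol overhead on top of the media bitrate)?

225

Audio: 120 kbps = 0.120 Mbps.
Per-viewer media rate: 20.120 Mbps.
On the wire with 10% overhead: 22.132 Mbps.
5 Gbps = 5,000 Mbps; 5,000 / 22.132 = 225.92 → 225 viewers.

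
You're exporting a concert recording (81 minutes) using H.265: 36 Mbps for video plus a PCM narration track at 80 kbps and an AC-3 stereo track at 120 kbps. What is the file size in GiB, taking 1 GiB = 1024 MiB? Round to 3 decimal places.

81 min = 4860 s
Audio total: 80 + 120 = 200 kbps = 0.200 Mbps.
Total bitrate: 36 + 0.200 = 36.200 Mbps.
Stream data: 36.200 Mbps × 4860 s = 175932.0 Mb.
175,932 Mb = 21,991,500,000 bytes ÷ 1,073,741,824 = 20.48 GiB.

20.481 GiB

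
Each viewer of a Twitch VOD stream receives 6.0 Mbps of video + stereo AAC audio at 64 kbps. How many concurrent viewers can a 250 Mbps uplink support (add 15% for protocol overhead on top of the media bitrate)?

Audio: 64 kbps = 0.064 Mbps.
Per-viewer media rate: 6.064 Mbps.
On the wire with 15% overhead: 6.974 Mbps.
250 Mbps = 250.0 Mbps; 250.0 / 6.974 = 35.85 → 35 viewers.

35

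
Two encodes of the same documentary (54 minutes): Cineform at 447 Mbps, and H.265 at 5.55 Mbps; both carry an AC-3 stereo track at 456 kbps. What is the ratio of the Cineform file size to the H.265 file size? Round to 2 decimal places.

54 min = 3240 s
Audio: 456 kbps = 0.456 Mbps.
Cineform: 447.456 Mbps × 3240 s = 1449757.4 Mb = 181.220 GB.
H.265: 6.006 Mbps × 3240 s = 19459.4 Mb = 2.432 GB.
Ratio: 181.220 / 2.432 = 74.501.

74.50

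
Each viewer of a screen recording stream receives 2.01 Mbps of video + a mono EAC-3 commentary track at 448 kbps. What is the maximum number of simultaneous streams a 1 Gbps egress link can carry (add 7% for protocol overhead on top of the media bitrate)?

380

Audio: 448 kbps = 0.448 Mbps.
Per-viewer media rate: 2.458 Mbps.
On the wire with 7% overhead: 2.630 Mbps.
1 Gbps = 1,000 Mbps; 1,000 / 2.630 = 380.22 → 380 viewers.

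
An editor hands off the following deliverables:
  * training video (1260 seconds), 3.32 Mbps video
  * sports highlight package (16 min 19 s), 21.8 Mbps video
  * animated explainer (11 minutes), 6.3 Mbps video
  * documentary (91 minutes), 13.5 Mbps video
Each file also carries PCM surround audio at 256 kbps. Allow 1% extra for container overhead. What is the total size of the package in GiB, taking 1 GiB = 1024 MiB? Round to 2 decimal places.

12.41 GiB

Audio: 256 kbps = 0.256 Mbps.
training video: 3.576 Mbps × 1260 s × 1.01 = 4550.8 Mb
sports highlight package: 22.056 Mbps × 979 s × 1.01 = 21808.8 Mb
animated explainer: 6.556 Mbps × 660 s × 1.01 = 4370.2 Mb
documentary: 13.756 Mbps × 5460 s × 1.01 = 75858.8 Mb
Total: 106588.6 Mb = 13323.6 MB.
= 12.41 GiB.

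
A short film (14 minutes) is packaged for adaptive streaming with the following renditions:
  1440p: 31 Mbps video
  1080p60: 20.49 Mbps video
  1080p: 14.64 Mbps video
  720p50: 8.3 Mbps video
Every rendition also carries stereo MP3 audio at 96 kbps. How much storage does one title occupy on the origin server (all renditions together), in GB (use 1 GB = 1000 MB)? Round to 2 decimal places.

7.86 GB

14 min = 840 s
Audio: 96 kbps = 0.096 Mbps.
Sum of rendition bitrates: (31+0.096) + (20.49+0.096) + (14.64+0.096) + (8.3+0.096) = 74.814 Mbps.
× 840 s = 62,844 Mb = 7,855 MB = 7.855 GB.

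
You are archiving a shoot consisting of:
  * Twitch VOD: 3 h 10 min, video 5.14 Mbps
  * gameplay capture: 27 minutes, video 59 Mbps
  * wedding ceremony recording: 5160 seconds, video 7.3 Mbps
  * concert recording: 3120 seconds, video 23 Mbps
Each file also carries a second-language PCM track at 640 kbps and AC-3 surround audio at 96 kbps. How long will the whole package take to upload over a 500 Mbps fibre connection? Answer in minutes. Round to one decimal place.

Audio total: 640 + 96 = 736 kbps = 0.736 Mbps.
Twitch VOD: 5.876 Mbps × 11400 s = 66986.4 Mb
gameplay capture: 59.736 Mbps × 1620 s = 96772.3 Mb
wedding ceremony recording: 8.036 Mbps × 5160 s = 41465.8 Mb
concert recording: 23.736 Mbps × 3120 s = 74056.3 Mb
Total: 279280.8 Mb = 34910.1 MB.
At 500 Mbps: 279280.8 / 500 = 559 s ≈ 9.31 minutes.

9.3 minutes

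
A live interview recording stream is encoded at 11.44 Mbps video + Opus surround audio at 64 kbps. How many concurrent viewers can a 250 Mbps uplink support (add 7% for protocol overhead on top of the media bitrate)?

Audio: 64 kbps = 0.064 Mbps.
Per-viewer media rate: 11.504 Mbps.
On the wire with 7% overhead: 12.309 Mbps.
250 Mbps = 250.0 Mbps; 250.0 / 12.309 = 20.31 → 20 viewers.

20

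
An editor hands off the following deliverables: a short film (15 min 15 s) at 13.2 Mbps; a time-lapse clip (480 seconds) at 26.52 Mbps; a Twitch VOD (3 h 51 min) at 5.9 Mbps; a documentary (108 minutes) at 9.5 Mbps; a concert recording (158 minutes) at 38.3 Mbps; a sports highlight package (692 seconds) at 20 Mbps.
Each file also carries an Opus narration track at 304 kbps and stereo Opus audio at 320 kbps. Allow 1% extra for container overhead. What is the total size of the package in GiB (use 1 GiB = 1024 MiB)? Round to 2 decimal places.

66.43 GiB

Audio total: 304 + 320 = 624 kbps = 0.624 Mbps.
short film: 13.824 Mbps × 915 s × 1.01 = 12775.4 Mb
time-lapse clip: 27.144 Mbps × 480 s × 1.01 = 13159.4 Mb
Twitch VOD: 6.524 Mbps × 13860 s × 1.01 = 91326.9 Mb
documentary: 10.124 Mbps × 6480 s × 1.01 = 66259.6 Mb
concert recording: 38.924 Mbps × 9480 s × 1.01 = 372689.5 Mb
sports highlight package: 20.624 Mbps × 692 s × 1.01 = 14414.5 Mb
Total: 570625.3 Mb = 71328.2 MB.
= 66.43 GiB.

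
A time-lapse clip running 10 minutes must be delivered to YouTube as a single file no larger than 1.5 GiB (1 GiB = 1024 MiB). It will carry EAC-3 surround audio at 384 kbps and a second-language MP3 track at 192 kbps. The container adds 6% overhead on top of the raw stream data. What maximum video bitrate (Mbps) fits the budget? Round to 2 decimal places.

19.68 Mbps

Budget: 1.5 GiB = 12884.9 Mb.
Stream payload after overhead: 12884.9 / 1.06 = 12155.6 Mb.
10 min = 600 s
Total bitrate budget: 12155.6 Mb / 600 s = 20.259 Mbps.
Audio total: 384 + 192 = 576 kbps = 0.576 Mbps.
Video: 20.259 − 0.576 = 19.683 Mbps.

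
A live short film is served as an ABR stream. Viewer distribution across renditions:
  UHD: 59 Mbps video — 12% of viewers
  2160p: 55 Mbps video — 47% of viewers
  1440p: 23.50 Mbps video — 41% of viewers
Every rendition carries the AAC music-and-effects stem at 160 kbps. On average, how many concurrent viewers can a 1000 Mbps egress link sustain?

23

Audio: 160 kbps = 0.160 Mbps.
Average per-viewer bitrate: 0.12×59.160 + 0.47×55.160 + 0.41×23.660 = 42.725 Mbps.
1000 Mbps = 1,000 Mbps; 1,000 / 42.725 = 23.41 → 23.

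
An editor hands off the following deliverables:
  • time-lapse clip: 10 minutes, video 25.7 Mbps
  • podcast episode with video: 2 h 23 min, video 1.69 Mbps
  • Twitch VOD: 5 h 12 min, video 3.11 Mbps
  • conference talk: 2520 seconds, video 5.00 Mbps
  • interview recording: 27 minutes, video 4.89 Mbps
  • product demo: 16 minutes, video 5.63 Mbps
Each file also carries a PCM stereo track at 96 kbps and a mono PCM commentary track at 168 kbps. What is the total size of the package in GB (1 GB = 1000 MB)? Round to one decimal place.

15.3 GB

Audio total: 96 + 168 = 264 kbps = 0.264 Mbps.
time-lapse clip: 25.964 Mbps × 600 s = 15578.4 Mb
podcast episode with video: 1.954 Mbps × 8580 s = 16765.3 Mb
Twitch VOD: 3.374 Mbps × 18720 s = 63161.3 Mb
conference talk: 5.264 Mbps × 2520 s = 13265.3 Mb
interview recording: 5.154 Mbps × 1620 s = 8349.5 Mb
product demo: 5.894 Mbps × 960 s = 5658.2 Mb
Total: 122778.0 Mb = 15347.2 MB.
= 15.35 GB.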